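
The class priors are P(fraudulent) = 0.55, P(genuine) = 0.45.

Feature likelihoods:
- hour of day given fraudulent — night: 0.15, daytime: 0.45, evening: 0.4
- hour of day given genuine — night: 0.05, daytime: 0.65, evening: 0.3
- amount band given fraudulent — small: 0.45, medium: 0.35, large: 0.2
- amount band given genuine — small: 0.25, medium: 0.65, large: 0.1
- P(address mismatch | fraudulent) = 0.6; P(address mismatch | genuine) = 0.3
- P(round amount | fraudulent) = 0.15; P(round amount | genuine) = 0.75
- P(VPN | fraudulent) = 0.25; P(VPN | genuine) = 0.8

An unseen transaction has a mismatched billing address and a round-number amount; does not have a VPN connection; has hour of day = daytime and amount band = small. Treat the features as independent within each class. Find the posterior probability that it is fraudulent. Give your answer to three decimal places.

0.696

fraudulent: 0.55 × 0.45 × 0.45 × 0.6 × 0.15 × (1−0.25) = 0.0075178125
genuine: 0.45 × 0.65 × 0.25 × 0.3 × 0.75 × (1−0.8) = 0.003290625
P(fraudulent | x) = 0.0075178125 / 0.0108084375 ≈ 0.696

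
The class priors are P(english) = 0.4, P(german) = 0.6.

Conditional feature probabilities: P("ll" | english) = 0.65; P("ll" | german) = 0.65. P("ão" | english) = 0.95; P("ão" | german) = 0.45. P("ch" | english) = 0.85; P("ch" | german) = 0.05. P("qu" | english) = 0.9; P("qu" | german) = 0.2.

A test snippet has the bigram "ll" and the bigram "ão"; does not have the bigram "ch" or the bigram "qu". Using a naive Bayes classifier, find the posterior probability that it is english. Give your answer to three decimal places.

0.027

english: 0.4 × 0.65 × 0.95 × (1−0.85) × (1−0.9) = 0.003705
german: 0.6 × 0.65 × 0.45 × (1−0.05) × (1−0.2) = 0.13338
P(english | x) = 0.003705 / 0.137085 ≈ 0.027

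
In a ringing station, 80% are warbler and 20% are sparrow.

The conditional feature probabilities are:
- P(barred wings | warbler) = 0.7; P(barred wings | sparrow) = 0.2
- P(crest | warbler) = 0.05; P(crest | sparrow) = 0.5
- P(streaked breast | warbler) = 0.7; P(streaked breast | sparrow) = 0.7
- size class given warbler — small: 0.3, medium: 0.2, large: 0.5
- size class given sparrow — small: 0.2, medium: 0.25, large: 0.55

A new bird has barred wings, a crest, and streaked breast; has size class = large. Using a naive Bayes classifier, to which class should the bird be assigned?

warbler

warbler: 0.8 × 0.7 × 0.05 × 0.7 × 0.5 = 0.0098
sparrow: 0.2 × 0.2 × 0.5 × 0.7 × 0.55 = 0.0077
Highest score → warbler.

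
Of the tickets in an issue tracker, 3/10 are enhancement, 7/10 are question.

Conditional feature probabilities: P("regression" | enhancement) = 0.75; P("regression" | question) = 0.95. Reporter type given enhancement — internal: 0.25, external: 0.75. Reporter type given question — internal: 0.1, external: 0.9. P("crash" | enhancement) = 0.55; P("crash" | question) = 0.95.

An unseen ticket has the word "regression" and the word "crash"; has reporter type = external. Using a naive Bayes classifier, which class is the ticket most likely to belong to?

question

enhancement: 0.3 × 0.75 × 0.75 × 0.55 = 0.0928125
question: 0.7 × 0.95 × 0.9 × 0.95 = 0.568575
Highest score → question.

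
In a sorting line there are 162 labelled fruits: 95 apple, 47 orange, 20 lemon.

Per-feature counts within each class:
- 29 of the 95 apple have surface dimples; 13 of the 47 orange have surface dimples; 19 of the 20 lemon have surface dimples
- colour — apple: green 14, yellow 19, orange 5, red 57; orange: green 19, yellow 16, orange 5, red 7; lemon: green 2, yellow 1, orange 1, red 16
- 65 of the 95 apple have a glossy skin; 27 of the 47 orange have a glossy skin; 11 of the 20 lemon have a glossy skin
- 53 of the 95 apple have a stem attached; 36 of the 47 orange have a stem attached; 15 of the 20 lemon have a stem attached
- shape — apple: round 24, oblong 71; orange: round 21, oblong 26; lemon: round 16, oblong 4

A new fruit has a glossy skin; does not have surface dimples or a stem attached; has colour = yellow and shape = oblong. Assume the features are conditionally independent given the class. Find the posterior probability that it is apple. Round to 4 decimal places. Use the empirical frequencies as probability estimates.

0.7758

apple: (95/162) × (66/95) × (19/95) × (65/95) × (42/95) × (71/95) ≈ 0.0184208
orange: (47/162) × (34/47) × (16/47) × (27/47) × (11/47) × (26/47) ≈ 0.00531401
lemon: (20/162) × (1/20) × (1/20) × (11/20) × (5/20) × (4/20) ≈ 0.00000848765
P(apple | x) = 0.0184208 / 0.02374329765 ≈ 0.7758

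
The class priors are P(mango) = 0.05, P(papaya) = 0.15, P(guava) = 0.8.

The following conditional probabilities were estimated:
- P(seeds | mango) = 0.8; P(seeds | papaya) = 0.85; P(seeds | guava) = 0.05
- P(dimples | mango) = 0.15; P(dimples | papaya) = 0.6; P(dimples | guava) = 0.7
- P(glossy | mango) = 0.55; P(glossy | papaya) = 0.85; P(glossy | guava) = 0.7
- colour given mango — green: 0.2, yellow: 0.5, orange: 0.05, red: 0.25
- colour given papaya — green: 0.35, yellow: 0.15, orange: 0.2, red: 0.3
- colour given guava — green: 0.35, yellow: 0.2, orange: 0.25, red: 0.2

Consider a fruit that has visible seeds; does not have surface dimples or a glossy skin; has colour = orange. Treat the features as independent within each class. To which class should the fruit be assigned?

papaya

mango: 0.05 × 0.8 × (1−0.15) × (1−0.55) × 0.05 = 0.000765
papaya: 0.15 × 0.85 × (1−0.6) × (1−0.85) × 0.2 = 0.00153
guava: 0.8 × 0.05 × (1−0.7) × (1−0.7) × 0.25 = 0.0009
Highest score → papaya.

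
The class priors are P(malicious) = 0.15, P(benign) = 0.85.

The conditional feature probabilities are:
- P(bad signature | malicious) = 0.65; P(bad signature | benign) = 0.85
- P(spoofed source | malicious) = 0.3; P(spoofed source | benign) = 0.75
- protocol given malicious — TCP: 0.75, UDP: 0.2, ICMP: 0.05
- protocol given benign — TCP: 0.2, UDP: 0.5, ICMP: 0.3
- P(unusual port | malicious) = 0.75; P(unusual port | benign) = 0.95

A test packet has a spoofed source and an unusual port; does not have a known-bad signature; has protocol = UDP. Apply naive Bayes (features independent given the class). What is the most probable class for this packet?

benign

malicious: 0.15 × (1−0.65) × 0.3 × 0.2 × 0.75 = 0.0023625
benign: 0.85 × (1−0.85) × 0.75 × 0.5 × 0.95 = 0.045421875
Highest score → benign.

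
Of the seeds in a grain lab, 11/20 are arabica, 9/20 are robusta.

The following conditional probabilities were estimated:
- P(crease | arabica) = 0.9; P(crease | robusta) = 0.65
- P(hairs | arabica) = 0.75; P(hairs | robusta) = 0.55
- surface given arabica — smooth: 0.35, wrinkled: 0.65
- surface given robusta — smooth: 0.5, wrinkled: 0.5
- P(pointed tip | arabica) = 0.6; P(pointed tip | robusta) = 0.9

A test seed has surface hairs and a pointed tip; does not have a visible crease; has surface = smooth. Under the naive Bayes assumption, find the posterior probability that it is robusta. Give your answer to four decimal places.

0.8182

arabica: 0.55 × (1−0.9) × 0.75 × 0.35 × 0.6 = 0.0086625
robusta: 0.45 × (1−0.65) × 0.55 × 0.5 × 0.9 = 0.03898125
P(robusta | x) = 0.03898125 / 0.04764375 ≈ 0.8182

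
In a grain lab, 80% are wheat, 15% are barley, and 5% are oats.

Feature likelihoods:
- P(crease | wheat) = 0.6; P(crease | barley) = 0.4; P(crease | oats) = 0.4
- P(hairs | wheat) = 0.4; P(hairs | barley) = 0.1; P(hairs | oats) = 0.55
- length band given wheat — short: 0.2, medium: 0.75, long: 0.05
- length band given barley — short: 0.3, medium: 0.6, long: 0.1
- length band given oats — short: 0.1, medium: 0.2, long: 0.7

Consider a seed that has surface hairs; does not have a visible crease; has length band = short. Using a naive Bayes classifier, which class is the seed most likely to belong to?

wheat: 0.8 × (1−0.6) × 0.4 × 0.2 = 0.0256
barley: 0.15 × (1−0.4) × 0.1 × 0.3 = 0.0027
oats: 0.05 × (1−0.4) × 0.55 × 0.1 = 0.00165
Highest score → wheat.

wheat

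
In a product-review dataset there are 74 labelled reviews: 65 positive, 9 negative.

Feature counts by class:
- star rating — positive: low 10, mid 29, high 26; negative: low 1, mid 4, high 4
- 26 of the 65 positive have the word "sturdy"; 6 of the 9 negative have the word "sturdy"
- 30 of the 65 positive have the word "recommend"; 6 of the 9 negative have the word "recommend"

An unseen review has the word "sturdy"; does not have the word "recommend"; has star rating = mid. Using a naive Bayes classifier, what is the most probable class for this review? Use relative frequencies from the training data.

positive: (65/74) × (29/65) × (26/65) × (35/65) ≈ 0.0844075
negative: (9/74) × (4/9) × (6/9) × (3/9) ≈ 0.012012
Highest score → positive.

positive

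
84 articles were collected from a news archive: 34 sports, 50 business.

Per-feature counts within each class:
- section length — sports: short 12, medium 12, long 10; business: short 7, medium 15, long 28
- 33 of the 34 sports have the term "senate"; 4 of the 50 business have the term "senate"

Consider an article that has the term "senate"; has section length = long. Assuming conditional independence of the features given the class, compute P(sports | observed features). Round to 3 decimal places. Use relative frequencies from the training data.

sports: (34/84) × (10/34) × (33/34) ≈ 0.115546
business: (50/84) × (28/50) × (4/50) ≈ 0.0266667
P(sports | x) = 0.115546 / 0.1422127 ≈ 0.812

0.812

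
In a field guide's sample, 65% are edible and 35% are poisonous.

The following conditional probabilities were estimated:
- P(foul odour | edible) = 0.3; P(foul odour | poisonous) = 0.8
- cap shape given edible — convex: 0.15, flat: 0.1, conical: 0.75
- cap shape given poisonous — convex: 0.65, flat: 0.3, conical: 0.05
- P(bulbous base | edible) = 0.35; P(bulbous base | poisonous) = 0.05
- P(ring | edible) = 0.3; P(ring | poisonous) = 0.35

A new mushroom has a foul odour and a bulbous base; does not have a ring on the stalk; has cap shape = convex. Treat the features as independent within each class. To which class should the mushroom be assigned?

edible: 0.65 × 0.3 × 0.15 × 0.35 × (1−0.3) = 0.00716625
poisonous: 0.35 × 0.8 × 0.65 × 0.05 × (1−0.35) = 0.005915
Highest score → edible.

edible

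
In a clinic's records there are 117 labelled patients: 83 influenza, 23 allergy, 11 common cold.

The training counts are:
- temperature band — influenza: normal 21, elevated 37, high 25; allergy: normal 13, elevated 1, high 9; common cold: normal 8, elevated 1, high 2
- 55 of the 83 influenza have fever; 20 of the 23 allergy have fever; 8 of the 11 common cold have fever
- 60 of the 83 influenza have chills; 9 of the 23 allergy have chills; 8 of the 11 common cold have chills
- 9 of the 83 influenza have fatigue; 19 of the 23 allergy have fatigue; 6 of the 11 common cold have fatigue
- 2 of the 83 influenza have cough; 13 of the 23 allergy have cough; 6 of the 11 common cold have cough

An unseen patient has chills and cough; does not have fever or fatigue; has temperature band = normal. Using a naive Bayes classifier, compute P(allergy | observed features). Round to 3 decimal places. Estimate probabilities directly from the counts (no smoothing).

influenza: (83/117) × (21/83) × (28/83) × (60/83) × (74/83) × (2/83) ≈ 0.000940355
allergy: (23/117) × (13/23) × (3/23) × (9/23) × (4/23) × (13/23) ≈ 0.000557459
common cold: (11/117) × (8/11) × (3/11) × (8/11) × (5/11) × (6/11) ≈ 0.00336253
P(allergy | x) = 0.000557459 / 0.004860344 ≈ 0.115

0.115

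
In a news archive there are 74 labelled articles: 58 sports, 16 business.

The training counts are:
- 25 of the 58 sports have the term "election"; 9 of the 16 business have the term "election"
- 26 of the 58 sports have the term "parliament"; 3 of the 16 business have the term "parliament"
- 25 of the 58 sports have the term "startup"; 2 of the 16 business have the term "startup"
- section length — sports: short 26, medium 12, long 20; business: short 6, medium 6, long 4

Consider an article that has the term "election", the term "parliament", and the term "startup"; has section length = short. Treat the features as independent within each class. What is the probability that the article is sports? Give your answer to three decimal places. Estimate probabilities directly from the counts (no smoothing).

0.965

sports: (58/74) × (25/58) × (26/58) × (25/58) × (26/58) ≈ 0.0292625
business: (16/74) × (9/16) × (3/16) × (2/16) × (6/16) ≈ 0.00106894
P(sports | x) = 0.0292625 / 0.03033144 ≈ 0.965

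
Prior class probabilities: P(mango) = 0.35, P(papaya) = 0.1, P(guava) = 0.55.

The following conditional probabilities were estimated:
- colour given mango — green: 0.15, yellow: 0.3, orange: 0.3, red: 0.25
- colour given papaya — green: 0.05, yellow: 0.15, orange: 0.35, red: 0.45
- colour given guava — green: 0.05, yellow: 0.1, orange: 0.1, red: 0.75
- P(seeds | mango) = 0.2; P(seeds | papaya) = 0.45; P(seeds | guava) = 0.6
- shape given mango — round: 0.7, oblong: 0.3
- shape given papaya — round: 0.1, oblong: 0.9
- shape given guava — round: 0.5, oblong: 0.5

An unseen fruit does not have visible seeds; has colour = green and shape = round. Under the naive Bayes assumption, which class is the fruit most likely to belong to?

mango: 0.35 × 0.15 × (1−0.2) × 0.7 = 0.0294
papaya: 0.1 × 0.05 × (1−0.45) × 0.1 = 0.000275
guava: 0.55 × 0.05 × (1−0.6) × 0.5 = 0.0055
Highest score → mango.

mango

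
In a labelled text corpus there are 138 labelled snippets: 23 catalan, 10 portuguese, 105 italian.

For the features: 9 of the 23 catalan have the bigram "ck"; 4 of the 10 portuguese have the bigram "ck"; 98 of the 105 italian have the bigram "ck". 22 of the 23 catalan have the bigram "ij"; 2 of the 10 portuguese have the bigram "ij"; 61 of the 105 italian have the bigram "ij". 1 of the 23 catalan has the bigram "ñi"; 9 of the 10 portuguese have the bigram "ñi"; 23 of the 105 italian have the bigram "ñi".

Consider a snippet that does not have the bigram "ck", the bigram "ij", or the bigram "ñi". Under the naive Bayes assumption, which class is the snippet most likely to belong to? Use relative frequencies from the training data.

italian

catalan: (23/138) × (14/23) × (1/23) × (22/23) ≈ 0.00421906
portuguese: (10/138) × (6/10) × (8/10) × (1/10) ≈ 0.00347826
italian: (105/138) × (7/105) × (44/105) × (82/105) ≈ 0.0166
Highest score → italian.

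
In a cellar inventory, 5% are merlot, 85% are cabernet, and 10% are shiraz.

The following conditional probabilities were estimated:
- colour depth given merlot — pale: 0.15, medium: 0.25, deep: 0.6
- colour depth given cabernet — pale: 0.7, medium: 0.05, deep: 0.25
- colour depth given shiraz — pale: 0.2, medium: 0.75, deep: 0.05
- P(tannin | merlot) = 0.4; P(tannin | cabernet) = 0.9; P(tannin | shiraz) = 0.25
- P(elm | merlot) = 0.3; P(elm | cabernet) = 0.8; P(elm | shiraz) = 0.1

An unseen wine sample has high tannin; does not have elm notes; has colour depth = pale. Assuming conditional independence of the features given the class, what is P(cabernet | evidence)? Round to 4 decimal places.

0.9420

merlot: 0.05 × 0.15 × 0.4 × (1−0.3) = 0.0021
cabernet: 0.85 × 0.7 × 0.9 × (1−0.8) = 0.1071
shiraz: 0.1 × 0.2 × 0.25 × (1−0.1) = 0.0045
P(cabernet | x) = 0.1071 / 0.1137 ≈ 0.9420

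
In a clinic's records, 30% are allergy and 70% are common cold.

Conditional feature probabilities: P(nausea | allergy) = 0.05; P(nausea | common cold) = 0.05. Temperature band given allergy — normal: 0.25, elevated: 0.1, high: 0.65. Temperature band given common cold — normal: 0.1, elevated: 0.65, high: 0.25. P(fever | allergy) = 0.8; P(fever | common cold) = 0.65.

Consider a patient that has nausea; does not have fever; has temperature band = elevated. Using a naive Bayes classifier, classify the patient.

allergy: 0.3 × 0.05 × 0.1 × (1−0.8) = 0.0003
common cold: 0.7 × 0.05 × 0.65 × (1−0.65) = 0.0079625
Highest score → common cold.

common cold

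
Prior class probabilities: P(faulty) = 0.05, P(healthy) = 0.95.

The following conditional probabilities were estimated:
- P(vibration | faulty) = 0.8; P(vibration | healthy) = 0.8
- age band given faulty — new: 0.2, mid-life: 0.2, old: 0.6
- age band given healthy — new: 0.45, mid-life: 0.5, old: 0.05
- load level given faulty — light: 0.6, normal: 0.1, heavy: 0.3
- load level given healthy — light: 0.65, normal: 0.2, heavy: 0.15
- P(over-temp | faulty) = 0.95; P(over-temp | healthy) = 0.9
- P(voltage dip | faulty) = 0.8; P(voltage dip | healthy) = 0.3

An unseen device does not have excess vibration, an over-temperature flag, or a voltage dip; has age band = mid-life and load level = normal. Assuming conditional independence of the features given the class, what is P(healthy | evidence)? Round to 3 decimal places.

0.998

faulty: 0.05 × (1−0.8) × 0.2 × 0.1 × (1−0.95) × (1−0.8) = 0.000002
healthy: 0.95 × (1−0.8) × 0.5 × 0.2 × (1−0.9) × (1−0.3) = 0.00133
P(healthy | x) = 0.00133 / 0.001332 ≈ 0.998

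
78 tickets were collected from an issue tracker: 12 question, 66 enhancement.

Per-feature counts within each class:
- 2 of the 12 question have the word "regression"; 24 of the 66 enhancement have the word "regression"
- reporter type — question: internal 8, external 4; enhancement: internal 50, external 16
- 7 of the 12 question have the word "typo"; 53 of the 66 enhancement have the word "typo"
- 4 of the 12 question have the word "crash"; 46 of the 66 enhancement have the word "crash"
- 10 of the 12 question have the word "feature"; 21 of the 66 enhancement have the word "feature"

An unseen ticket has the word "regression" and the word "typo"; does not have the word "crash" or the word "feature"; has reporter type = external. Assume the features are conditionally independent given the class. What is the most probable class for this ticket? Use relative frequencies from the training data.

enhancement

question: (12/78) × (2/12) × (4/12) × (7/12) × (8/12) × (2/12) ≈ 0.000553973
enhancement: (66/78) × (24/66) × (16/66) × (53/66) × (20/66) × (45/66) ≈ 0.012376
Highest score → enhancement.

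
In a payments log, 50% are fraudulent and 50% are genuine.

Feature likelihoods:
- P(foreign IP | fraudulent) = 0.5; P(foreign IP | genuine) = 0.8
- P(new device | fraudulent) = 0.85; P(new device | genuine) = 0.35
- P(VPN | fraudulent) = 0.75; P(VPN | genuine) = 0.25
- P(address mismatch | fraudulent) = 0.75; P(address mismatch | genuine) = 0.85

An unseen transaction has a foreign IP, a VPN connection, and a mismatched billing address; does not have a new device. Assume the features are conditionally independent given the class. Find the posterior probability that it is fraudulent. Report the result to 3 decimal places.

fraudulent: 0.5 × 0.5 × (1−0.85) × 0.75 × 0.75 = 0.02109375
genuine: 0.5 × 0.8 × (1−0.35) × 0.25 × 0.85 = 0.05525
P(fraudulent | x) = 0.02109375 / 0.07634375 ≈ 0.276

0.276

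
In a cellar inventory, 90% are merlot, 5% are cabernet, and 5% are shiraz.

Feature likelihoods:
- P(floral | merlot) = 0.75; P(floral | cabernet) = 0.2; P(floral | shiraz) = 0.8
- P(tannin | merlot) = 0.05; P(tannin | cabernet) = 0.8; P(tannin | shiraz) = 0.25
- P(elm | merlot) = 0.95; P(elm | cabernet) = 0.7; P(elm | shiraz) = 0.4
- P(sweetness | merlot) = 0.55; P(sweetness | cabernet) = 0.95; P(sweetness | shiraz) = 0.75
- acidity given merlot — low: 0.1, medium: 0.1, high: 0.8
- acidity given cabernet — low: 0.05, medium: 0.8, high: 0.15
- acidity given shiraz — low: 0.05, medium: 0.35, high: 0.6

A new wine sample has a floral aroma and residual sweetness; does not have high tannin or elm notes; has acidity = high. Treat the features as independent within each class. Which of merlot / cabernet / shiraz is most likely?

merlot

merlot: 0.9 × 0.75 × (1−0.05) × (1−0.95) × 0.55 × 0.8 = 0.0141075
cabernet: 0.05 × 0.2 × (1−0.8) × (1−0.7) × 0.95 × 0.15 = 0.0000855
shiraz: 0.05 × 0.8 × (1−0.25) × (1−0.4) × 0.75 × 0.6 = 0.0081
Highest score → merlot.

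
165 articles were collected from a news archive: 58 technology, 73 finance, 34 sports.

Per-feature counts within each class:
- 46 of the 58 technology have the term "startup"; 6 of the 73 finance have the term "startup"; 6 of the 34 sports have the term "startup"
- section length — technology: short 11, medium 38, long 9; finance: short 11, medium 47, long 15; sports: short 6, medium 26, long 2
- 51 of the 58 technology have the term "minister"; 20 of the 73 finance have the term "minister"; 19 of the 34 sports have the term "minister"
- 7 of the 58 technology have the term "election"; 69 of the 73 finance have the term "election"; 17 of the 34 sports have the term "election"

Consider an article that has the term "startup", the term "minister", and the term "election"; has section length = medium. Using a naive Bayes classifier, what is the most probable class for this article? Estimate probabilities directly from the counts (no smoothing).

technology

technology: (58/165) × (46/58) × (38/58) × (51/58) × (7/58) ≈ 0.0193839
finance: (73/165) × (6/73) × (47/73) × (20/73) × (69/73) ≈ 0.00606283
sports: (34/165) × (6/34) × (26/34) × (19/34) × (17/34) ≈ 0.00776974
Highest score → technology.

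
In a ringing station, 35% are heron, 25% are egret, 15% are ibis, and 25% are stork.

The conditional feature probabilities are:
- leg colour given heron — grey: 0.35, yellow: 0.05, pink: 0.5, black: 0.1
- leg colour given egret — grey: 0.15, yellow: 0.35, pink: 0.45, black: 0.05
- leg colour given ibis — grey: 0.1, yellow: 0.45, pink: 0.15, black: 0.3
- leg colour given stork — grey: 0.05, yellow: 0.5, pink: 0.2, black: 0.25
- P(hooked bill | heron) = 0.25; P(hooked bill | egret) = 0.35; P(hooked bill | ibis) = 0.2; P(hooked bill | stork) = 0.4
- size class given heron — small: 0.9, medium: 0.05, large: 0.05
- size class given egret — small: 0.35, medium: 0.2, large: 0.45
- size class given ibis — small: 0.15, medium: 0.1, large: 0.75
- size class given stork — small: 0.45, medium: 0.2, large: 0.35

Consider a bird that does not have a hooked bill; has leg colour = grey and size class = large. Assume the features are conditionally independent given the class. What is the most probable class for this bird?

heron: 0.35 × 0.35 × (1−0.25) × 0.05 = 0.00459375
egret: 0.25 × 0.15 × (1−0.35) × 0.45 = 0.01096875
ibis: 0.15 × 0.1 × (1−0.2) × 0.75 = 0.009
stork: 0.25 × 0.05 × (1−0.4) × 0.35 = 0.002625
Highest score → egret.

egret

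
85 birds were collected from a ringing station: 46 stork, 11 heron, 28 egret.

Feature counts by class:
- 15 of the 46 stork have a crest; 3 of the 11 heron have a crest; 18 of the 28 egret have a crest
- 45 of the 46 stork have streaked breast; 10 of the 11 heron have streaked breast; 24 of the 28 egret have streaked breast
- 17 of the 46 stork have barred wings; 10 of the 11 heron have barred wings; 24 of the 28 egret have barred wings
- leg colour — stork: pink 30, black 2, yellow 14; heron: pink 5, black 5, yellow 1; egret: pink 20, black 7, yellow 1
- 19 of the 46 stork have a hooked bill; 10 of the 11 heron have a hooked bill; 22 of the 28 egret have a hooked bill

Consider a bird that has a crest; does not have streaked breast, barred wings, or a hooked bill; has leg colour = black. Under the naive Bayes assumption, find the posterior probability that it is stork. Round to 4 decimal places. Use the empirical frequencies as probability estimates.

stork: (46/85) × (15/46) × (1/46) × (29/46) × (2/46) × (27/46) ≈ 0.000061721
heron: (11/85) × (3/11) × (1/11) × (1/11) × (5/11) × (1/11) ≈ 0.0000120532
egret: (28/85) × (18/28) × (4/28) × (4/28) × (7/28) × (6/28) ≈ 0.000231521
P(stork | x) = 0.000061721 / 0.0003052952 ≈ 0.2022

0.2022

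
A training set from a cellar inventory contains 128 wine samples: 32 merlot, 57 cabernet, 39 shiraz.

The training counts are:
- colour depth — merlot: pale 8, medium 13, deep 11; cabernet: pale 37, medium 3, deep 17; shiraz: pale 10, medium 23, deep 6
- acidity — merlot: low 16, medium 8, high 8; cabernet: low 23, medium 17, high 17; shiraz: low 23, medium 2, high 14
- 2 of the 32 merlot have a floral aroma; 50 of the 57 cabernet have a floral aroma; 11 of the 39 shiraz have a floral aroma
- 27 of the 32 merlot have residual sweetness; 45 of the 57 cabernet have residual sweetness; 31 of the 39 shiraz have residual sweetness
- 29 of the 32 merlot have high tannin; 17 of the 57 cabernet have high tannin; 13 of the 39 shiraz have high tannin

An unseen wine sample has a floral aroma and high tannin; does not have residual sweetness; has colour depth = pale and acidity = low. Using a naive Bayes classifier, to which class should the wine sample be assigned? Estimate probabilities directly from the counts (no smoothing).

merlot: (32/128) × (8/32) × (16/32) × (2/32) × (5/32) × (29/32) = 0.0002765655517578125
cabernet: (57/128) × (37/57) × (23/57) × (50/57) × (12/57) × (17/57) ≈ 0.00642422
shiraz: (39/128) × (10/39) × (23/39) × (11/39) × (8/39) × (13/39) ≈ 0.000888557
Highest score → cabernet.

cabernet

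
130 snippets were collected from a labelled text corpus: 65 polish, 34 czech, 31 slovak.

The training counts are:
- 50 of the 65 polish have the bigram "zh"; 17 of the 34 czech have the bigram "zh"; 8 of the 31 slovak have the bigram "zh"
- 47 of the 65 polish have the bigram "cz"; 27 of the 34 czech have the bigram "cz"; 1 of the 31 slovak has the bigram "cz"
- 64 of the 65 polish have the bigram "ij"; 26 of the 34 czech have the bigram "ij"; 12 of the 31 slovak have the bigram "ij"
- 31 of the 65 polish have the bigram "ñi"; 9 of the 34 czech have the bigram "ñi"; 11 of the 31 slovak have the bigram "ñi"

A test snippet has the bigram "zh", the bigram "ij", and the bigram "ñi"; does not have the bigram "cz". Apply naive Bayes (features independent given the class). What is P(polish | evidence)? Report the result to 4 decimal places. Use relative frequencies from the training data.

polish: (65/130) × (50/65) × (18/65) × (64/65) × (31/65) ≈ 0.0500151
czech: (34/130) × (17/34) × (7/34) × (26/34) × (9/34) ≈ 0.00544983
slovak: (31/130) × (8/31) × (30/31) × (12/31) × (11/31) ≈ 0.00818006
P(polish | x) = 0.0500151 / 0.06364499 ≈ 0.7858

0.7858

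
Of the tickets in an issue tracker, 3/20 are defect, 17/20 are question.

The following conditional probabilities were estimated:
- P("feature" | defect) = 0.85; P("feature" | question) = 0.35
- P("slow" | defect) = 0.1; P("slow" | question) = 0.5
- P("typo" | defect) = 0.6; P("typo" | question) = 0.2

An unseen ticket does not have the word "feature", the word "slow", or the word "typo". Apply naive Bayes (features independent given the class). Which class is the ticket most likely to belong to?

question

defect: 0.15 × (1−0.85) × (1−0.1) × (1−0.6) = 0.0081
question: 0.85 × (1−0.35) × (1−0.5) × (1−0.2) = 0.221
Highest score → question.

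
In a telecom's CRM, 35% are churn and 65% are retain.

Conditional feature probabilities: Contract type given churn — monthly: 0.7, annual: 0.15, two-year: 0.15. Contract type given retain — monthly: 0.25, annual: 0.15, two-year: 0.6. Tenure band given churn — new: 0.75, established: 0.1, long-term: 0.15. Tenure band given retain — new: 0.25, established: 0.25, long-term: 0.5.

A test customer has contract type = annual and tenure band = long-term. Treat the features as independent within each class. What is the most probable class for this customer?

retain

churn: 0.35 × 0.15 × 0.15 = 0.007875
retain: 0.65 × 0.15 × 0.5 = 0.04875
Highest score → retain.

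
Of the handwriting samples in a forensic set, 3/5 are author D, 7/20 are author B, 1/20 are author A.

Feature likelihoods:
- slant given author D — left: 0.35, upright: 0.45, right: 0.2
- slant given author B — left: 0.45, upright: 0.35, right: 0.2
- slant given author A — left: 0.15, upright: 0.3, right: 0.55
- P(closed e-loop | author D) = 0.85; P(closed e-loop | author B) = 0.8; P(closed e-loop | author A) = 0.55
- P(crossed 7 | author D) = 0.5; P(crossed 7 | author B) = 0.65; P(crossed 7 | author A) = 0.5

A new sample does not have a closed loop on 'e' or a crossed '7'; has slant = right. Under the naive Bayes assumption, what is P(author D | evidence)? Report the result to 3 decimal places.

author D: 0.6 × 0.2 × (1−0.85) × (1−0.5) = 0.009
author B: 0.35 × 0.2 × (1−0.8) × (1−0.65) = 0.0049
author A: 0.05 × 0.55 × (1−0.55) × (1−0.5) = 0.0061875
P(author D | x) = 0.009 / 0.0200875 ≈ 0.448

0.448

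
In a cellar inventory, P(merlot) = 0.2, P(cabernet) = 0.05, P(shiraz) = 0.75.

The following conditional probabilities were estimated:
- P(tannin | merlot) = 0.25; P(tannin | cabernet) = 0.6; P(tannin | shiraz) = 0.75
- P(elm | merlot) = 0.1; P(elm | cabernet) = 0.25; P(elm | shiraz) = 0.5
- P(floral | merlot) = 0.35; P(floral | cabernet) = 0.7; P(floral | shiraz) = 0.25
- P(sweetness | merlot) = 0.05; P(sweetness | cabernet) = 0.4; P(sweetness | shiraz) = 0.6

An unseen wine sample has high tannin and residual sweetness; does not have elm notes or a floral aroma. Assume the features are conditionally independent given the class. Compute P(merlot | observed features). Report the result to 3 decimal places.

0.011

merlot: 0.2 × 0.25 × (1−0.1) × (1−0.35) × 0.05 = 0.0014625
cabernet: 0.05 × 0.6 × (1−0.25) × (1−0.7) × 0.4 = 0.0027
shiraz: 0.75 × 0.75 × (1−0.5) × (1−0.25) × 0.6 = 0.1265625
P(merlot | x) = 0.0014625 / 0.130725 ≈ 0.011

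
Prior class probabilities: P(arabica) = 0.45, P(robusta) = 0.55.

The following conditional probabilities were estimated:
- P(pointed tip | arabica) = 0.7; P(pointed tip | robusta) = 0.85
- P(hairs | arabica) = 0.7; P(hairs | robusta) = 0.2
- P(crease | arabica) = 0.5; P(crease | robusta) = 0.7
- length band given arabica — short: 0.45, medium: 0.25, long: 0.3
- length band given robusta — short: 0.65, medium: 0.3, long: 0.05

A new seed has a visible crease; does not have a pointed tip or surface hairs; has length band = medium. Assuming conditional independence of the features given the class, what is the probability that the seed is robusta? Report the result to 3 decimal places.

0.732

arabica: 0.45 × (1−0.7) × (1−0.7) × 0.5 × 0.25 = 0.0050625
robusta: 0.55 × (1−0.85) × (1−0.2) × 0.7 × 0.3 = 0.01386
P(robusta | x) = 0.01386 / 0.0189225 ≈ 0.732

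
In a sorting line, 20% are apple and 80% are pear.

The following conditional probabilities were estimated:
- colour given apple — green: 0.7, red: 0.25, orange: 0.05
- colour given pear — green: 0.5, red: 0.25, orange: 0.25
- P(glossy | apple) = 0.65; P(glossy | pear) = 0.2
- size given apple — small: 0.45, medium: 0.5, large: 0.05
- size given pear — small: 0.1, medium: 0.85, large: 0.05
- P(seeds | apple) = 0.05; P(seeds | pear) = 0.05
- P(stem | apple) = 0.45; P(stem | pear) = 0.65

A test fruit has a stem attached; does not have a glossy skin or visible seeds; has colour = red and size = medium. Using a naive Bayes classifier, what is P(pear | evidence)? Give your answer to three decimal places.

0.957

apple: 0.2 × 0.25 × (1−0.65) × 0.5 × (1−0.05) × 0.45 = 0.003740625
pear: 0.8 × 0.25 × (1−0.2) × 0.85 × (1−0.05) × 0.65 = 0.08398
P(pear | x) = 0.08398 / 0.087720625 ≈ 0.957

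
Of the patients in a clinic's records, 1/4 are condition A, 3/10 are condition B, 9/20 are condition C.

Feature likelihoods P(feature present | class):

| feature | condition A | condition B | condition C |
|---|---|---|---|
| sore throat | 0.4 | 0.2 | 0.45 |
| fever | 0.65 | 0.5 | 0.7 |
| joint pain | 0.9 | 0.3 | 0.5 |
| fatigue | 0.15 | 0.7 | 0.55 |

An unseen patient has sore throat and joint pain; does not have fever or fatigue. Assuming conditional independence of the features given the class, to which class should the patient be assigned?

condition A: 0.25 × 0.4 × (1−0.65) × 0.9 × (1−0.15) = 0.026775
condition B: 0.3 × 0.2 × (1−0.5) × 0.3 × (1−0.7) = 0.0027
condition C: 0.45 × 0.45 × (1−0.7) × 0.5 × (1−0.55) = 0.01366875
Highest score → condition A.

condition A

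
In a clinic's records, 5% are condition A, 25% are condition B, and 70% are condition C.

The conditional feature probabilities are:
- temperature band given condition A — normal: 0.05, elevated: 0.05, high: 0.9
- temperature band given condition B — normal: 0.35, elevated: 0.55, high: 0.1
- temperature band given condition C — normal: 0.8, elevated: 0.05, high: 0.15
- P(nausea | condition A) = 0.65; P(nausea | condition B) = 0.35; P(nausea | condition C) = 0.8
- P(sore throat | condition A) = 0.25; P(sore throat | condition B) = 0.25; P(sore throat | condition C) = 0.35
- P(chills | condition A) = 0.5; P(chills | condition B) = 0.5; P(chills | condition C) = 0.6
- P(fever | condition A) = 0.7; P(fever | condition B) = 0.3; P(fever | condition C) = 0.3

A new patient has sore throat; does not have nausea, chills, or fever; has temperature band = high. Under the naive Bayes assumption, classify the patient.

condition C

condition A: 0.05 × 0.9 × (1−0.65) × 0.25 × (1−0.5) × (1−0.7) = 0.000590625
condition B: 0.25 × 0.1 × (1−0.35) × 0.25 × (1−0.5) × (1−0.3) = 0.001421875
condition C: 0.7 × 0.15 × (1−0.8) × 0.35 × (1−0.6) × (1−0.3) = 0.002058
Highest score → condition C.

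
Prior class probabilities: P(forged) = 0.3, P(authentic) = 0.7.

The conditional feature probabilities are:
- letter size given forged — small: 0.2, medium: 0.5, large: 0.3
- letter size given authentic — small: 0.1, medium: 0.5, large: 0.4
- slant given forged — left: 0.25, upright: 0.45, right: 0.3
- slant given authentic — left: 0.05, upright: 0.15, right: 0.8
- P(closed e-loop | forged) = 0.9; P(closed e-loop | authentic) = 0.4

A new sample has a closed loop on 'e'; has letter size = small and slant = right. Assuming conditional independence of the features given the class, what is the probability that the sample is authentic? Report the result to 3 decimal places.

0.580

forged: 0.3 × 0.2 × 0.3 × 0.9 = 0.0162
authentic: 0.7 × 0.1 × 0.8 × 0.4 = 0.0224
P(authentic | x) = 0.0224 / 0.0386 ≈ 0.580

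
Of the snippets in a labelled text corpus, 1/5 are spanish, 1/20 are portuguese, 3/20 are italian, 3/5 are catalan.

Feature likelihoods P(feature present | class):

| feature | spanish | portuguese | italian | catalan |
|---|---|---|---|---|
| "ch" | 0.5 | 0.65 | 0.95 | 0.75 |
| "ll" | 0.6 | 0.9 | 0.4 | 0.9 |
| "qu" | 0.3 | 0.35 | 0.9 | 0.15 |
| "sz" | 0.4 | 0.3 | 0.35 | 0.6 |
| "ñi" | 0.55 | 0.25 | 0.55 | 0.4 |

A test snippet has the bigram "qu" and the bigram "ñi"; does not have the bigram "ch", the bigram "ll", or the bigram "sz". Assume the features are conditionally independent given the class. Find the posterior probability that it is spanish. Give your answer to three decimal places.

0.674

spanish: 0.2 × (1−0.5) × (1−0.6) × 0.3 × (1−0.4) × 0.55 = 0.00396
portuguese: 0.05 × (1−0.65) × (1−0.9) × 0.35 × (1−0.3) × 0.25 = 0.0001071875
italian: 0.15 × (1−0.95) × (1−0.4) × 0.9 × (1−0.35) × 0.55 = 0.001447875
catalan: 0.6 × (1−0.75) × (1−0.9) × 0.15 × (1−0.6) × 0.4 = 0.00036
P(spanish | x) = 0.00396 / 0.0058750625 ≈ 0.674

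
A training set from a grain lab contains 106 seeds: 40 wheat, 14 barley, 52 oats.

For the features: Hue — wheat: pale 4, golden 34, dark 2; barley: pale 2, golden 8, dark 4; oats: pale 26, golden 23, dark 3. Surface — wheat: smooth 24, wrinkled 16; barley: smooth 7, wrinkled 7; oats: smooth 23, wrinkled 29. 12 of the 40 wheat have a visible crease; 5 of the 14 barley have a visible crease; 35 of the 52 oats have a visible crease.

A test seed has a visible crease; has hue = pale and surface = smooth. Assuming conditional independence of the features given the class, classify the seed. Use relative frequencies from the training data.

wheat: (40/106) × (4/40) × (24/40) × (12/40) ≈ 0.00679245
barley: (14/106) × (2/14) × (7/14) × (5/14) ≈ 0.00336927
oats: (52/106) × (26/52) × (23/52) × (35/52) ≈ 0.0730225
Highest score → oats.

oats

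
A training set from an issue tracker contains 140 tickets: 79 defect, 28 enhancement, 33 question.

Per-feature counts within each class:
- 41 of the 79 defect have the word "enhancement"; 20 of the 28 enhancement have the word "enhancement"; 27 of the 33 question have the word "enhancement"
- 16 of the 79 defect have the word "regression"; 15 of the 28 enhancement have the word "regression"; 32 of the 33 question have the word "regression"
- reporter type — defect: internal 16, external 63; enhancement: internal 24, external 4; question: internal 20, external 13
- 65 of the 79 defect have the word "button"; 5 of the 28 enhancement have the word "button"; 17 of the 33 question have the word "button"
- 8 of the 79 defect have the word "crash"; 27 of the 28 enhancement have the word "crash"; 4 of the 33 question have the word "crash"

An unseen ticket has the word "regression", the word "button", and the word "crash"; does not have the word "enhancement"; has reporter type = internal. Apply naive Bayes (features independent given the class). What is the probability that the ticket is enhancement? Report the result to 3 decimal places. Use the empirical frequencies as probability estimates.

0.644

defect: (79/140) × (38/79) × (16/79) × (16/79) × (65/79) × (8/79) ≈ 0.000927664
enhancement: (28/140) × (8/28) × (15/28) × (24/28) × (5/28) × (27/28) ≈ 0.00451821
question: (33/140) × (6/33) × (32/33) × (20/33) × (17/33) × (4/33) ≈ 0.00157274
P(enhancement | x) = 0.00451821 / 0.007018614 ≈ 0.644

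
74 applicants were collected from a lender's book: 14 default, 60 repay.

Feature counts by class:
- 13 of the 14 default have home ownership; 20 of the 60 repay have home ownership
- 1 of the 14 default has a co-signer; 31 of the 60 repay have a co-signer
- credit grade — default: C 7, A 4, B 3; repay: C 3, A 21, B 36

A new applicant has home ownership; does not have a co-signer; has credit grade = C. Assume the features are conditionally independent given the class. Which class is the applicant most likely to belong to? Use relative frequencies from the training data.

default: (14/74) × (13/14) × (13/14) × (7/14) ≈ 0.0815637
repay: (60/74) × (20/60) × (29/60) × (3/60) ≈ 0.00653153
Highest score → default.

default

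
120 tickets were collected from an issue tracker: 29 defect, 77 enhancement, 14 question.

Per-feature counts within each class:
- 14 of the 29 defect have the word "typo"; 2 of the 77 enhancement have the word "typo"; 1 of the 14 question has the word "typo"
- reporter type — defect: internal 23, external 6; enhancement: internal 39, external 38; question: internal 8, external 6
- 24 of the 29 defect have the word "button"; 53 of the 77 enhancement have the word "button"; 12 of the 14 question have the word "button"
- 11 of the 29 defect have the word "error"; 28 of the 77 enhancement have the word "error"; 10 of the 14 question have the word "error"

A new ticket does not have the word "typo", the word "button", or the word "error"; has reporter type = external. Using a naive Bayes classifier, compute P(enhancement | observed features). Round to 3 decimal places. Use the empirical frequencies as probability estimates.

defect: (29/120) × (15/29) × (6/29) × (5/29) × (18/29) ≈ 0.00276764
enhancement: (77/120) × (75/77) × (38/77) × (24/77) × (49/77) ≈ 0.0611785
question: (14/120) × (13/14) × (6/14) × (2/14) × (4/14) ≈ 0.00189504
P(enhancement | x) = 0.0611785 / 0.06584118 ≈ 0.929

0.929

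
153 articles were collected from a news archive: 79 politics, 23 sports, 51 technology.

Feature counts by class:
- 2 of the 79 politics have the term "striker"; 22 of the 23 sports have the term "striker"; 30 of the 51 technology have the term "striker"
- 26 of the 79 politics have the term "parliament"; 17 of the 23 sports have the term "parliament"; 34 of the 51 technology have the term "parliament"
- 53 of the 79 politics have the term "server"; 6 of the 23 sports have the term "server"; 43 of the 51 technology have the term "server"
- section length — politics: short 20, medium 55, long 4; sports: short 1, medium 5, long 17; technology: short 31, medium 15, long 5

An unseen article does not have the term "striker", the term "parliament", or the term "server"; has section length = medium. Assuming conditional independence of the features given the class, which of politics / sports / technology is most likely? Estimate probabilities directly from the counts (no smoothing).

politics

politics: (79/153) × (77/79) × (53/79) × (26/79) × (55/79) ≈ 0.0773624
sports: (23/153) × (1/23) × (6/23) × (17/23) × (5/23) ≈ 0.000273965
technology: (51/153) × (21/51) × (17/51) × (8/51) × (15/51) ≈ 0.0021108
Highest score → politics.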